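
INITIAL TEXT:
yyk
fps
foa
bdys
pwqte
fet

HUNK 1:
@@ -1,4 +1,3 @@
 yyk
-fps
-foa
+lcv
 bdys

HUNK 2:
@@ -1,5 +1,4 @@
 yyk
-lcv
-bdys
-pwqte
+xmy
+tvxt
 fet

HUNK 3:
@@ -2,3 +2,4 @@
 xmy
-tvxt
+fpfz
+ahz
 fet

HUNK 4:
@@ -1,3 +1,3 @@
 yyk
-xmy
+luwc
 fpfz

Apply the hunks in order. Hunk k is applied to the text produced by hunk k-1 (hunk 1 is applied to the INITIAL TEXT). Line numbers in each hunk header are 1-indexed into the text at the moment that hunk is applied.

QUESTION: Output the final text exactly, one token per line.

Hunk 1: at line 1 remove [fps,foa] add [lcv] -> 5 lines: yyk lcv bdys pwqte fet
Hunk 2: at line 1 remove [lcv,bdys,pwqte] add [xmy,tvxt] -> 4 lines: yyk xmy tvxt fet
Hunk 3: at line 2 remove [tvxt] add [fpfz,ahz] -> 5 lines: yyk xmy fpfz ahz fet
Hunk 4: at line 1 remove [xmy] add [luwc] -> 5 lines: yyk luwc fpfz ahz fet

Answer: yyk
luwc
fpfz
ahz
fet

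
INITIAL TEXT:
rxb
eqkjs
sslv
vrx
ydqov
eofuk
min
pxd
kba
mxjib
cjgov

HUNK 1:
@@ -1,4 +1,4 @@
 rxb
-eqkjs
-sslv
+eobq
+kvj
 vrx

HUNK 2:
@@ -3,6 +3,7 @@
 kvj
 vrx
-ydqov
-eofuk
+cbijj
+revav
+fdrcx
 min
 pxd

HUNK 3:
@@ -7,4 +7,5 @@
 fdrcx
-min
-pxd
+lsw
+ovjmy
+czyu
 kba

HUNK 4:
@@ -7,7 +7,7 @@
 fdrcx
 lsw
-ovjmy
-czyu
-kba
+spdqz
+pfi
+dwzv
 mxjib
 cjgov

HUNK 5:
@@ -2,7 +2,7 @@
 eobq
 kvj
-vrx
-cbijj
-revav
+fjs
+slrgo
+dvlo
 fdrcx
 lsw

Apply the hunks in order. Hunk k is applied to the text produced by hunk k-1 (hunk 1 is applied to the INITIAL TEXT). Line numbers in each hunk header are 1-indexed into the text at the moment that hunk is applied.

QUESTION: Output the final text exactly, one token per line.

Answer: rxb
eobq
kvj
fjs
slrgo
dvlo
fdrcx
lsw
spdqz
pfi
dwzv
mxjib
cjgov

Derivation:
Hunk 1: at line 1 remove [eqkjs,sslv] add [eobq,kvj] -> 11 lines: rxb eobq kvj vrx ydqov eofuk min pxd kba mxjib cjgov
Hunk 2: at line 3 remove [ydqov,eofuk] add [cbijj,revav,fdrcx] -> 12 lines: rxb eobq kvj vrx cbijj revav fdrcx min pxd kba mxjib cjgov
Hunk 3: at line 7 remove [min,pxd] add [lsw,ovjmy,czyu] -> 13 lines: rxb eobq kvj vrx cbijj revav fdrcx lsw ovjmy czyu kba mxjib cjgov
Hunk 4: at line 7 remove [ovjmy,czyu,kba] add [spdqz,pfi,dwzv] -> 13 lines: rxb eobq kvj vrx cbijj revav fdrcx lsw spdqz pfi dwzv mxjib cjgov
Hunk 5: at line 2 remove [vrx,cbijj,revav] add [fjs,slrgo,dvlo] -> 13 lines: rxb eobq kvj fjs slrgo dvlo fdrcx lsw spdqz pfi dwzv mxjib cjgov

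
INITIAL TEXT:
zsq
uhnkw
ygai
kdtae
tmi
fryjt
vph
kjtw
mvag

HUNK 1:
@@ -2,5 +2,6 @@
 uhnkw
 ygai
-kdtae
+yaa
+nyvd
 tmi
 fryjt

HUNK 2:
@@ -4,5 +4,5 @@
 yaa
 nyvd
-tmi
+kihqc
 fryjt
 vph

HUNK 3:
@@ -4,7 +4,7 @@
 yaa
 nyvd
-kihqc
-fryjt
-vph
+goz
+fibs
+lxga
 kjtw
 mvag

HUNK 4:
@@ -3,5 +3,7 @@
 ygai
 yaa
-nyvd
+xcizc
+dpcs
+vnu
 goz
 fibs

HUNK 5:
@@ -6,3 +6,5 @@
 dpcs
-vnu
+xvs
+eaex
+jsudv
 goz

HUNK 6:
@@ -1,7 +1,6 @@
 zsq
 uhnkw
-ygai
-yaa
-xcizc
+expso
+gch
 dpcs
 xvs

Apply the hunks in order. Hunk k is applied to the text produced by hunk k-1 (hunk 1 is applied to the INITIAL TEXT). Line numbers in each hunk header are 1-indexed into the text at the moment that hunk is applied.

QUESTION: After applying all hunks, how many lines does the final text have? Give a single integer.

Hunk 1: at line 2 remove [kdtae] add [yaa,nyvd] -> 10 lines: zsq uhnkw ygai yaa nyvd tmi fryjt vph kjtw mvag
Hunk 2: at line 4 remove [tmi] add [kihqc] -> 10 lines: zsq uhnkw ygai yaa nyvd kihqc fryjt vph kjtw mvag
Hunk 3: at line 4 remove [kihqc,fryjt,vph] add [goz,fibs,lxga] -> 10 lines: zsq uhnkw ygai yaa nyvd goz fibs lxga kjtw mvag
Hunk 4: at line 3 remove [nyvd] add [xcizc,dpcs,vnu] -> 12 lines: zsq uhnkw ygai yaa xcizc dpcs vnu goz fibs lxga kjtw mvag
Hunk 5: at line 6 remove [vnu] add [xvs,eaex,jsudv] -> 14 lines: zsq uhnkw ygai yaa xcizc dpcs xvs eaex jsudv goz fibs lxga kjtw mvag
Hunk 6: at line 1 remove [ygai,yaa,xcizc] add [expso,gch] -> 13 lines: zsq uhnkw expso gch dpcs xvs eaex jsudv goz fibs lxga kjtw mvag
Final line count: 13

Answer: 13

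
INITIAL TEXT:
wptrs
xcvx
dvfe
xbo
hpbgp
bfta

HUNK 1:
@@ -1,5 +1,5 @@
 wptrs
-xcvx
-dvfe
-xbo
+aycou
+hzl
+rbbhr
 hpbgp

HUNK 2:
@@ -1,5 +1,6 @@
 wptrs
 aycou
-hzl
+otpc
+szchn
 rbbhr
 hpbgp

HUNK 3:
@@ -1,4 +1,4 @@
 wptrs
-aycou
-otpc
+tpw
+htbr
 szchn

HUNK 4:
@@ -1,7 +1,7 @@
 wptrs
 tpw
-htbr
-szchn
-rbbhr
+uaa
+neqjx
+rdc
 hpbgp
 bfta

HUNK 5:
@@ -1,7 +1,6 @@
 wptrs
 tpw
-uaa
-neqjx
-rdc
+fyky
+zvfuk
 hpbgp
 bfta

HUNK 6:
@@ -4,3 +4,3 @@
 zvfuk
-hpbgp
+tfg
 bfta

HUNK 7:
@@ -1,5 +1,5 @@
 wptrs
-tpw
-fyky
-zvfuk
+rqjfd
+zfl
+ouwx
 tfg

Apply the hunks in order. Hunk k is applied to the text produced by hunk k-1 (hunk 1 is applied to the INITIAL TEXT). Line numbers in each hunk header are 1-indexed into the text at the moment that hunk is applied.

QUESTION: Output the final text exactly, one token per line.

Hunk 1: at line 1 remove [xcvx,dvfe,xbo] add [aycou,hzl,rbbhr] -> 6 lines: wptrs aycou hzl rbbhr hpbgp bfta
Hunk 2: at line 1 remove [hzl] add [otpc,szchn] -> 7 lines: wptrs aycou otpc szchn rbbhr hpbgp bfta
Hunk 3: at line 1 remove [aycou,otpc] add [tpw,htbr] -> 7 lines: wptrs tpw htbr szchn rbbhr hpbgp bfta
Hunk 4: at line 1 remove [htbr,szchn,rbbhr] add [uaa,neqjx,rdc] -> 7 lines: wptrs tpw uaa neqjx rdc hpbgp bfta
Hunk 5: at line 1 remove [uaa,neqjx,rdc] add [fyky,zvfuk] -> 6 lines: wptrs tpw fyky zvfuk hpbgp bfta
Hunk 6: at line 4 remove [hpbgp] add [tfg] -> 6 lines: wptrs tpw fyky zvfuk tfg bfta
Hunk 7: at line 1 remove [tpw,fyky,zvfuk] add [rqjfd,zfl,ouwx] -> 6 lines: wptrs rqjfd zfl ouwx tfg bfta

Answer: wptrs
rqjfd
zfl
ouwx
tfg
bfta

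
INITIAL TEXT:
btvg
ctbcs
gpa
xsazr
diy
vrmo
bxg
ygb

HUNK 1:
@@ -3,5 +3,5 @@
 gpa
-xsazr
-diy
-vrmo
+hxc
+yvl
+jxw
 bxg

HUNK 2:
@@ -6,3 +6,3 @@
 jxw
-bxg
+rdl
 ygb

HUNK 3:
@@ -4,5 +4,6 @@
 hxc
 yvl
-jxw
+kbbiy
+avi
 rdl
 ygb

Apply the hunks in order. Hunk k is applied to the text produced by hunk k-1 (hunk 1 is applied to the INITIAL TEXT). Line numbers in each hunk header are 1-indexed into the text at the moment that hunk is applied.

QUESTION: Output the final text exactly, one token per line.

Hunk 1: at line 3 remove [xsazr,diy,vrmo] add [hxc,yvl,jxw] -> 8 lines: btvg ctbcs gpa hxc yvl jxw bxg ygb
Hunk 2: at line 6 remove [bxg] add [rdl] -> 8 lines: btvg ctbcs gpa hxc yvl jxw rdl ygb
Hunk 3: at line 4 remove [jxw] add [kbbiy,avi] -> 9 lines: btvg ctbcs gpa hxc yvl kbbiy avi rdl ygb

Answer: btvg
ctbcs
gpa
hxc
yvl
kbbiy
avi
rdl
ygb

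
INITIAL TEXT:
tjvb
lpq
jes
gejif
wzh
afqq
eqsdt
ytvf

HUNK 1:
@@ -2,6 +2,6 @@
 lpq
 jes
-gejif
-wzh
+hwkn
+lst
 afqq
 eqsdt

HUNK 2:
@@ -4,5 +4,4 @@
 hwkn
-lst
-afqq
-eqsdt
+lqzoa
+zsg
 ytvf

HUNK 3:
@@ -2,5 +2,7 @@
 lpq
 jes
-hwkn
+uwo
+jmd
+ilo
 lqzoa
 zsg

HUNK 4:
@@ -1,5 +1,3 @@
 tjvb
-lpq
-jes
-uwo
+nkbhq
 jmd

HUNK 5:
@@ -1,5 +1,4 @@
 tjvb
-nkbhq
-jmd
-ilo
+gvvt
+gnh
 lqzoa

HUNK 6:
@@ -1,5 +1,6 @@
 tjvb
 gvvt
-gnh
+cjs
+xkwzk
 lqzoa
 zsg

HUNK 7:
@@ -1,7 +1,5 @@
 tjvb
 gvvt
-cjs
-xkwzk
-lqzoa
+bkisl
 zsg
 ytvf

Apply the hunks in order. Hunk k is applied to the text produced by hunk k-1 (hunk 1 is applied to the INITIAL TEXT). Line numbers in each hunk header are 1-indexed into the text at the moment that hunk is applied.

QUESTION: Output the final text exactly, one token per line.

Answer: tjvb
gvvt
bkisl
zsg
ytvf

Derivation:
Hunk 1: at line 2 remove [gejif,wzh] add [hwkn,lst] -> 8 lines: tjvb lpq jes hwkn lst afqq eqsdt ytvf
Hunk 2: at line 4 remove [lst,afqq,eqsdt] add [lqzoa,zsg] -> 7 lines: tjvb lpq jes hwkn lqzoa zsg ytvf
Hunk 3: at line 2 remove [hwkn] add [uwo,jmd,ilo] -> 9 lines: tjvb lpq jes uwo jmd ilo lqzoa zsg ytvf
Hunk 4: at line 1 remove [lpq,jes,uwo] add [nkbhq] -> 7 lines: tjvb nkbhq jmd ilo lqzoa zsg ytvf
Hunk 5: at line 1 remove [nkbhq,jmd,ilo] add [gvvt,gnh] -> 6 lines: tjvb gvvt gnh lqzoa zsg ytvf
Hunk 6: at line 1 remove [gnh] add [cjs,xkwzk] -> 7 lines: tjvb gvvt cjs xkwzk lqzoa zsg ytvf
Hunk 7: at line 1 remove [cjs,xkwzk,lqzoa] add [bkisl] -> 5 lines: tjvb gvvt bkisl zsg ytvf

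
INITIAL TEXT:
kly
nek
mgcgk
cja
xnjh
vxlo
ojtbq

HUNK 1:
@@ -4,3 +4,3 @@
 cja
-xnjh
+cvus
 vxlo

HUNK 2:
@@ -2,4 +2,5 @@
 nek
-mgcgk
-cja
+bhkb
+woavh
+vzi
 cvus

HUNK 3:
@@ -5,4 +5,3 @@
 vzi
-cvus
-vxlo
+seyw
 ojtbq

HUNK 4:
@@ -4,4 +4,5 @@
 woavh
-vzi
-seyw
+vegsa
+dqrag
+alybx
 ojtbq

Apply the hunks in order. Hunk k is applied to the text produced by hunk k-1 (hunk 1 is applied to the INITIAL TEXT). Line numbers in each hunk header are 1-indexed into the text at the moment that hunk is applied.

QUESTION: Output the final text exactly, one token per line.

Hunk 1: at line 4 remove [xnjh] add [cvus] -> 7 lines: kly nek mgcgk cja cvus vxlo ojtbq
Hunk 2: at line 2 remove [mgcgk,cja] add [bhkb,woavh,vzi] -> 8 lines: kly nek bhkb woavh vzi cvus vxlo ojtbq
Hunk 3: at line 5 remove [cvus,vxlo] add [seyw] -> 7 lines: kly nek bhkb woavh vzi seyw ojtbq
Hunk 4: at line 4 remove [vzi,seyw] add [vegsa,dqrag,alybx] -> 8 lines: kly nek bhkb woavh vegsa dqrag alybx ojtbq

Answer: kly
nek
bhkb
woavh
vegsa
dqrag
alybx
ojtbq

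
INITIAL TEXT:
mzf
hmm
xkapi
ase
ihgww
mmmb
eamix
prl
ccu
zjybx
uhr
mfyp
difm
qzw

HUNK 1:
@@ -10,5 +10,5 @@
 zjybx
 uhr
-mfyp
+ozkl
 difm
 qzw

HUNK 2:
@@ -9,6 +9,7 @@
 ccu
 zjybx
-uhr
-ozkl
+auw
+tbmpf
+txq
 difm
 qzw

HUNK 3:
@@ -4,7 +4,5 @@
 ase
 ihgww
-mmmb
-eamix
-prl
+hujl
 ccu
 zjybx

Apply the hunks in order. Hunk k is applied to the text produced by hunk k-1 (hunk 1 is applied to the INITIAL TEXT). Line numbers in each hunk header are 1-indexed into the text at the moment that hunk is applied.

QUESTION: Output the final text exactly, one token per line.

Hunk 1: at line 10 remove [mfyp] add [ozkl] -> 14 lines: mzf hmm xkapi ase ihgww mmmb eamix prl ccu zjybx uhr ozkl difm qzw
Hunk 2: at line 9 remove [uhr,ozkl] add [auw,tbmpf,txq] -> 15 lines: mzf hmm xkapi ase ihgww mmmb eamix prl ccu zjybx auw tbmpf txq difm qzw
Hunk 3: at line 4 remove [mmmb,eamix,prl] add [hujl] -> 13 lines: mzf hmm xkapi ase ihgww hujl ccu zjybx auw tbmpf txq difm qzw

Answer: mzf
hmm
xkapi
ase
ihgww
hujl
ccu
zjybx
auw
tbmpf
txq
difm
qzw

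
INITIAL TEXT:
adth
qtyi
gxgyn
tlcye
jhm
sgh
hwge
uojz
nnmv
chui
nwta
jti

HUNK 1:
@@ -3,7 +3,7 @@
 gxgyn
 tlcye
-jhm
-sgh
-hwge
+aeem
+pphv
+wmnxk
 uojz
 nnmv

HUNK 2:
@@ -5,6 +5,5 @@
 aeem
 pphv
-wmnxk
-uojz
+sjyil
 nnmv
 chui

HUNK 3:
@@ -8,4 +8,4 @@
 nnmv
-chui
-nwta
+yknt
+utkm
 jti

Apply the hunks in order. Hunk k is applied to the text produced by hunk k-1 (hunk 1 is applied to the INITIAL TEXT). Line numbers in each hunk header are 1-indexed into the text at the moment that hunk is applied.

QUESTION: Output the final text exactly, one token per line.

Answer: adth
qtyi
gxgyn
tlcye
aeem
pphv
sjyil
nnmv
yknt
utkm
jti

Derivation:
Hunk 1: at line 3 remove [jhm,sgh,hwge] add [aeem,pphv,wmnxk] -> 12 lines: adth qtyi gxgyn tlcye aeem pphv wmnxk uojz nnmv chui nwta jti
Hunk 2: at line 5 remove [wmnxk,uojz] add [sjyil] -> 11 lines: adth qtyi gxgyn tlcye aeem pphv sjyil nnmv chui nwta jti
Hunk 3: at line 8 remove [chui,nwta] add [yknt,utkm] -> 11 lines: adth qtyi gxgyn tlcye aeem pphv sjyil nnmv yknt utkm jti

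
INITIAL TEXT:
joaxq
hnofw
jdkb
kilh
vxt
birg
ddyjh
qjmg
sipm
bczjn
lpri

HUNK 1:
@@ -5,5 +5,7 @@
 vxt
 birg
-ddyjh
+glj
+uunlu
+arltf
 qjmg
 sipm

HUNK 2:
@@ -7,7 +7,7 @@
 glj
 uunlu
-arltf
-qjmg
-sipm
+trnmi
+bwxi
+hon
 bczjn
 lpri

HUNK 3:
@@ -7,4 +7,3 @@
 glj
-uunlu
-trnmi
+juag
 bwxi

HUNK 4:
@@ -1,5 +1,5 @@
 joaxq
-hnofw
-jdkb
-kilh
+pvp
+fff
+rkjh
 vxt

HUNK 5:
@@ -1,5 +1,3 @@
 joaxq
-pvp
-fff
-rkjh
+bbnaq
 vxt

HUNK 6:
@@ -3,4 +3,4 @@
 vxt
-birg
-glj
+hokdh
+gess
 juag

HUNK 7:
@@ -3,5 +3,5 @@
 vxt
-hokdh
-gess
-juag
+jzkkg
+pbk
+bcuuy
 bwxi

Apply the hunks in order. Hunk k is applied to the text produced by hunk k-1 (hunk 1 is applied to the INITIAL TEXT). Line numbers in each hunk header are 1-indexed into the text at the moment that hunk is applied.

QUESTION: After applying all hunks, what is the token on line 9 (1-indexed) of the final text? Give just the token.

Hunk 1: at line 5 remove [ddyjh] add [glj,uunlu,arltf] -> 13 lines: joaxq hnofw jdkb kilh vxt birg glj uunlu arltf qjmg sipm bczjn lpri
Hunk 2: at line 7 remove [arltf,qjmg,sipm] add [trnmi,bwxi,hon] -> 13 lines: joaxq hnofw jdkb kilh vxt birg glj uunlu trnmi bwxi hon bczjn lpri
Hunk 3: at line 7 remove [uunlu,trnmi] add [juag] -> 12 lines: joaxq hnofw jdkb kilh vxt birg glj juag bwxi hon bczjn lpri
Hunk 4: at line 1 remove [hnofw,jdkb,kilh] add [pvp,fff,rkjh] -> 12 lines: joaxq pvp fff rkjh vxt birg glj juag bwxi hon bczjn lpri
Hunk 5: at line 1 remove [pvp,fff,rkjh] add [bbnaq] -> 10 lines: joaxq bbnaq vxt birg glj juag bwxi hon bczjn lpri
Hunk 6: at line 3 remove [birg,glj] add [hokdh,gess] -> 10 lines: joaxq bbnaq vxt hokdh gess juag bwxi hon bczjn lpri
Hunk 7: at line 3 remove [hokdh,gess,juag] add [jzkkg,pbk,bcuuy] -> 10 lines: joaxq bbnaq vxt jzkkg pbk bcuuy bwxi hon bczjn lpri
Final line 9: bczjn

Answer: bczjn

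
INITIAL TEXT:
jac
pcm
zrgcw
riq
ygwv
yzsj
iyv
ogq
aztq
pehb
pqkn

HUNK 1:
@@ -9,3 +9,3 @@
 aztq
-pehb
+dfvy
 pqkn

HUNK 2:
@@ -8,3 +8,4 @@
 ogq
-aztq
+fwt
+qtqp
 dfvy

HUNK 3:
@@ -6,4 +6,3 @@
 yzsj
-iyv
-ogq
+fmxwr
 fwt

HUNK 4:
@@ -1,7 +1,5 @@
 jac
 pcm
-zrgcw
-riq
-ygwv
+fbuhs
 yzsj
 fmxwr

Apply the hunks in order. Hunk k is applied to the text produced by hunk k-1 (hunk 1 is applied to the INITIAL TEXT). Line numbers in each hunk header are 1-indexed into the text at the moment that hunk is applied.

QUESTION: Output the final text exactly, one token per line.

Hunk 1: at line 9 remove [pehb] add [dfvy] -> 11 lines: jac pcm zrgcw riq ygwv yzsj iyv ogq aztq dfvy pqkn
Hunk 2: at line 8 remove [aztq] add [fwt,qtqp] -> 12 lines: jac pcm zrgcw riq ygwv yzsj iyv ogq fwt qtqp dfvy pqkn
Hunk 3: at line 6 remove [iyv,ogq] add [fmxwr] -> 11 lines: jac pcm zrgcw riq ygwv yzsj fmxwr fwt qtqp dfvy pqkn
Hunk 4: at line 1 remove [zrgcw,riq,ygwv] add [fbuhs] -> 9 lines: jac pcm fbuhs yzsj fmxwr fwt qtqp dfvy pqkn

Answer: jac
pcm
fbuhs
yzsj
fmxwr
fwt
qtqp
dfvy
pqkn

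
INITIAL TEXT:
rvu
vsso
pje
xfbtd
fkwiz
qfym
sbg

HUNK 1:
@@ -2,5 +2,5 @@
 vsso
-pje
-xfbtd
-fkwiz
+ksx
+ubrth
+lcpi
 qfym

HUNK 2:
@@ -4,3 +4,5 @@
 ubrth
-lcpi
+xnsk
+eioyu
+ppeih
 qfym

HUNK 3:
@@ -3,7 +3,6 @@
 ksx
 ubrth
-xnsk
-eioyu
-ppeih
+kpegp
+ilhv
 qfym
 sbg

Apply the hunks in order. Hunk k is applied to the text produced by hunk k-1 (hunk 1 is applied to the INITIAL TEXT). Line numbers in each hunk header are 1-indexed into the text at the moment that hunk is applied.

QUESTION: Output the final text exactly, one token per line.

Hunk 1: at line 2 remove [pje,xfbtd,fkwiz] add [ksx,ubrth,lcpi] -> 7 lines: rvu vsso ksx ubrth lcpi qfym sbg
Hunk 2: at line 4 remove [lcpi] add [xnsk,eioyu,ppeih] -> 9 lines: rvu vsso ksx ubrth xnsk eioyu ppeih qfym sbg
Hunk 3: at line 3 remove [xnsk,eioyu,ppeih] add [kpegp,ilhv] -> 8 lines: rvu vsso ksx ubrth kpegp ilhv qfym sbg

Answer: rvu
vsso
ksx
ubrth
kpegp
ilhv
qfym
sbg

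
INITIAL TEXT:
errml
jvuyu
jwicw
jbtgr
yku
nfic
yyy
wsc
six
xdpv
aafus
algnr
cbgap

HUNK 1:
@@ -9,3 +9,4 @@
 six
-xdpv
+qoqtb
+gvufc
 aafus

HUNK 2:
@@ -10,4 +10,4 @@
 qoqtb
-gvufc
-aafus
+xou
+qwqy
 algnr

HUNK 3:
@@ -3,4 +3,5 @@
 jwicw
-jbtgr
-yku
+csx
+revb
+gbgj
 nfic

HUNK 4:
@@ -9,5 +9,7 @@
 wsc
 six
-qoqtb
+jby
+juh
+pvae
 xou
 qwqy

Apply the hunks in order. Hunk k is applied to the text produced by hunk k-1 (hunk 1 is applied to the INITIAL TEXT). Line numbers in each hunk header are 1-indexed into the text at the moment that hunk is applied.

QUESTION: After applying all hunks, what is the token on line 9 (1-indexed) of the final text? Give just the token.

Answer: wsc

Derivation:
Hunk 1: at line 9 remove [xdpv] add [qoqtb,gvufc] -> 14 lines: errml jvuyu jwicw jbtgr yku nfic yyy wsc six qoqtb gvufc aafus algnr cbgap
Hunk 2: at line 10 remove [gvufc,aafus] add [xou,qwqy] -> 14 lines: errml jvuyu jwicw jbtgr yku nfic yyy wsc six qoqtb xou qwqy algnr cbgap
Hunk 3: at line 3 remove [jbtgr,yku] add [csx,revb,gbgj] -> 15 lines: errml jvuyu jwicw csx revb gbgj nfic yyy wsc six qoqtb xou qwqy algnr cbgap
Hunk 4: at line 9 remove [qoqtb] add [jby,juh,pvae] -> 17 lines: errml jvuyu jwicw csx revb gbgj nfic yyy wsc six jby juh pvae xou qwqy algnr cbgap
Final line 9: wsc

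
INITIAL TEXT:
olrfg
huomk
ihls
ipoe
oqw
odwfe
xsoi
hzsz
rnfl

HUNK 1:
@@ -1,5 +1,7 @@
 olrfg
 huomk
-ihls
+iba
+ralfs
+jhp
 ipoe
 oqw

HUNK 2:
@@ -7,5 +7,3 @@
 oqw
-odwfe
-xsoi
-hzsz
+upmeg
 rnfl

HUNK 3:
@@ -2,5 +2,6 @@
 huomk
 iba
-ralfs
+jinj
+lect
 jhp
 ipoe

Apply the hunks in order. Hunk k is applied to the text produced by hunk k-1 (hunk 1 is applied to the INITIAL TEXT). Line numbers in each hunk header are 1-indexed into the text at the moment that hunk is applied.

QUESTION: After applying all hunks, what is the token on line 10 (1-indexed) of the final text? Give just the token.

Hunk 1: at line 1 remove [ihls] add [iba,ralfs,jhp] -> 11 lines: olrfg huomk iba ralfs jhp ipoe oqw odwfe xsoi hzsz rnfl
Hunk 2: at line 7 remove [odwfe,xsoi,hzsz] add [upmeg] -> 9 lines: olrfg huomk iba ralfs jhp ipoe oqw upmeg rnfl
Hunk 3: at line 2 remove [ralfs] add [jinj,lect] -> 10 lines: olrfg huomk iba jinj lect jhp ipoe oqw upmeg rnfl
Final line 10: rnfl

Answer: rnfl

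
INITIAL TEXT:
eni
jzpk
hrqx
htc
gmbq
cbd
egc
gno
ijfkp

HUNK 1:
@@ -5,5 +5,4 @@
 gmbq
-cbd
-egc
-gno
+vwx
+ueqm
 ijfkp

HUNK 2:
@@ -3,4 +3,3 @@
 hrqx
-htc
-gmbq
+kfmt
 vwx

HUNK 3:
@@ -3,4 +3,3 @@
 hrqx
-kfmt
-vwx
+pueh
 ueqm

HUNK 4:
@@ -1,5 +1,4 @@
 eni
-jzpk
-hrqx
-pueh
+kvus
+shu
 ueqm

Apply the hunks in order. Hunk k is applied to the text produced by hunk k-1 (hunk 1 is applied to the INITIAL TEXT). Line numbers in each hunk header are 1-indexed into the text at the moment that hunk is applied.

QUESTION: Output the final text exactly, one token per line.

Hunk 1: at line 5 remove [cbd,egc,gno] add [vwx,ueqm] -> 8 lines: eni jzpk hrqx htc gmbq vwx ueqm ijfkp
Hunk 2: at line 3 remove [htc,gmbq] add [kfmt] -> 7 lines: eni jzpk hrqx kfmt vwx ueqm ijfkp
Hunk 3: at line 3 remove [kfmt,vwx] add [pueh] -> 6 lines: eni jzpk hrqx pueh ueqm ijfkp
Hunk 4: at line 1 remove [jzpk,hrqx,pueh] add [kvus,shu] -> 5 lines: eni kvus shu ueqm ijfkp

Answer: eni
kvus
shu
ueqm
ijfkp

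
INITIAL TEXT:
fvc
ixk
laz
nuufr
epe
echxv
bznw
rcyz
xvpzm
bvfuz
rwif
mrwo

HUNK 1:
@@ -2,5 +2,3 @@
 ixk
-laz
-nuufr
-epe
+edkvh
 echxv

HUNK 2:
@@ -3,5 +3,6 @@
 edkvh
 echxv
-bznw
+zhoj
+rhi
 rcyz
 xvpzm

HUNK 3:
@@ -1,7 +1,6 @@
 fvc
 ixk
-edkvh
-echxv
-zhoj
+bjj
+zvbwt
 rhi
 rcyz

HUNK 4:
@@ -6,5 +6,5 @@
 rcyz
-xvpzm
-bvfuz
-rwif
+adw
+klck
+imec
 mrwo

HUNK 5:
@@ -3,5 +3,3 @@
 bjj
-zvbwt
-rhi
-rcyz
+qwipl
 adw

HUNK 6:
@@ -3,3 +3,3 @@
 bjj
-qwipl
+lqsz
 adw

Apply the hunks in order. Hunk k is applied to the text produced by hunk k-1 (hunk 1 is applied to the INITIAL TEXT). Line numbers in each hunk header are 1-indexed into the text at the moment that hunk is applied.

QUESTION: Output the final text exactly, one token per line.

Answer: fvc
ixk
bjj
lqsz
adw
klck
imec
mrwo

Derivation:
Hunk 1: at line 2 remove [laz,nuufr,epe] add [edkvh] -> 10 lines: fvc ixk edkvh echxv bznw rcyz xvpzm bvfuz rwif mrwo
Hunk 2: at line 3 remove [bznw] add [zhoj,rhi] -> 11 lines: fvc ixk edkvh echxv zhoj rhi rcyz xvpzm bvfuz rwif mrwo
Hunk 3: at line 1 remove [edkvh,echxv,zhoj] add [bjj,zvbwt] -> 10 lines: fvc ixk bjj zvbwt rhi rcyz xvpzm bvfuz rwif mrwo
Hunk 4: at line 6 remove [xvpzm,bvfuz,rwif] add [adw,klck,imec] -> 10 lines: fvc ixk bjj zvbwt rhi rcyz adw klck imec mrwo
Hunk 5: at line 3 remove [zvbwt,rhi,rcyz] add [qwipl] -> 8 lines: fvc ixk bjj qwipl adw klck imec mrwo
Hunk 6: at line 3 remove [qwipl] add [lqsz] -> 8 lines: fvc ixk bjj lqsz adw klck imec mrwo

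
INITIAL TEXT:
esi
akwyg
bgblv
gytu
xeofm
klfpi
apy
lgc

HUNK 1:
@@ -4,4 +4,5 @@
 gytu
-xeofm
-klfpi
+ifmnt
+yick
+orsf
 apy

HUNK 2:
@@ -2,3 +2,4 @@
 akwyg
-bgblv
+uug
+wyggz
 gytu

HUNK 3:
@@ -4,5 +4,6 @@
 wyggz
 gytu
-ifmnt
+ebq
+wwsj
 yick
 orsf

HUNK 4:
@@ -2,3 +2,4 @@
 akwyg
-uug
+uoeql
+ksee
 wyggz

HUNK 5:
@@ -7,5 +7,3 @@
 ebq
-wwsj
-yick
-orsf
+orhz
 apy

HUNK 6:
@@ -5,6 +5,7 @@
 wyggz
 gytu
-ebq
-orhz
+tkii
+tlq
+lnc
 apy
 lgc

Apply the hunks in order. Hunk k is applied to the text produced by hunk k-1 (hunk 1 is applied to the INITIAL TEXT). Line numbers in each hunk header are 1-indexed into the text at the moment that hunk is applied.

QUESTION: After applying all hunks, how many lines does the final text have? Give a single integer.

Answer: 11

Derivation:
Hunk 1: at line 4 remove [xeofm,klfpi] add [ifmnt,yick,orsf] -> 9 lines: esi akwyg bgblv gytu ifmnt yick orsf apy lgc
Hunk 2: at line 2 remove [bgblv] add [uug,wyggz] -> 10 lines: esi akwyg uug wyggz gytu ifmnt yick orsf apy lgc
Hunk 3: at line 4 remove [ifmnt] add [ebq,wwsj] -> 11 lines: esi akwyg uug wyggz gytu ebq wwsj yick orsf apy lgc
Hunk 4: at line 2 remove [uug] add [uoeql,ksee] -> 12 lines: esi akwyg uoeql ksee wyggz gytu ebq wwsj yick orsf apy lgc
Hunk 5: at line 7 remove [wwsj,yick,orsf] add [orhz] -> 10 lines: esi akwyg uoeql ksee wyggz gytu ebq orhz apy lgc
Hunk 6: at line 5 remove [ebq,orhz] add [tkii,tlq,lnc] -> 11 lines: esi akwyg uoeql ksee wyggz gytu tkii tlq lnc apy lgc
Final line count: 11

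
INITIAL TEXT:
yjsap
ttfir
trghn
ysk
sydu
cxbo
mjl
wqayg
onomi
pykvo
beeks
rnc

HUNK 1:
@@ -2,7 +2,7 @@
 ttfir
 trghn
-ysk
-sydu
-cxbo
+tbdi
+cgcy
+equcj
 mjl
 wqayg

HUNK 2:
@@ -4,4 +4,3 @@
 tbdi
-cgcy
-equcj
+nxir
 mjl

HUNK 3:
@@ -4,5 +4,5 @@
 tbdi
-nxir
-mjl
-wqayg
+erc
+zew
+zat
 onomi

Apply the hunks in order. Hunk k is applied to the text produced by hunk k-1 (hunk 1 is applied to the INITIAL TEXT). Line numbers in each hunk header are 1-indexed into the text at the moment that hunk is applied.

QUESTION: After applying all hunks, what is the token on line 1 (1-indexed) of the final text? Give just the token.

Hunk 1: at line 2 remove [ysk,sydu,cxbo] add [tbdi,cgcy,equcj] -> 12 lines: yjsap ttfir trghn tbdi cgcy equcj mjl wqayg onomi pykvo beeks rnc
Hunk 2: at line 4 remove [cgcy,equcj] add [nxir] -> 11 lines: yjsap ttfir trghn tbdi nxir mjl wqayg onomi pykvo beeks rnc
Hunk 3: at line 4 remove [nxir,mjl,wqayg] add [erc,zew,zat] -> 11 lines: yjsap ttfir trghn tbdi erc zew zat onomi pykvo beeks rnc
Final line 1: yjsap

Answer: yjsap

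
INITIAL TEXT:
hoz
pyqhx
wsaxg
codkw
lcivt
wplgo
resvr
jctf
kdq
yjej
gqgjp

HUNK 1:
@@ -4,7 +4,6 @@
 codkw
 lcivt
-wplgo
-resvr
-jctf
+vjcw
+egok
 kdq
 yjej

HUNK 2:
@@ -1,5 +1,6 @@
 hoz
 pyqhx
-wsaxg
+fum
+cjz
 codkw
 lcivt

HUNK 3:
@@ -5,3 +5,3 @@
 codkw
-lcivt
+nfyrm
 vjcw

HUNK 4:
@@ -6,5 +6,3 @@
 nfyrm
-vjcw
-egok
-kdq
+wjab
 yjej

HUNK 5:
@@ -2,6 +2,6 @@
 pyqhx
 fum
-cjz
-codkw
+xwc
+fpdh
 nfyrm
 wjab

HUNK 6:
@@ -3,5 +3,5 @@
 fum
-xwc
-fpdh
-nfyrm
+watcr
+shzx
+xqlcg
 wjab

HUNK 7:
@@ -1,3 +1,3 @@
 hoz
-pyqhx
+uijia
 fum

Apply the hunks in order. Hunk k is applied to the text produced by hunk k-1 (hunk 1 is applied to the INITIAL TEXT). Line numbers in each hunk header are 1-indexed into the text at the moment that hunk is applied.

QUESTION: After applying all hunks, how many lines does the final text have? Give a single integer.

Answer: 9

Derivation:
Hunk 1: at line 4 remove [wplgo,resvr,jctf] add [vjcw,egok] -> 10 lines: hoz pyqhx wsaxg codkw lcivt vjcw egok kdq yjej gqgjp
Hunk 2: at line 1 remove [wsaxg] add [fum,cjz] -> 11 lines: hoz pyqhx fum cjz codkw lcivt vjcw egok kdq yjej gqgjp
Hunk 3: at line 5 remove [lcivt] add [nfyrm] -> 11 lines: hoz pyqhx fum cjz codkw nfyrm vjcw egok kdq yjej gqgjp
Hunk 4: at line 6 remove [vjcw,egok,kdq] add [wjab] -> 9 lines: hoz pyqhx fum cjz codkw nfyrm wjab yjej gqgjp
Hunk 5: at line 2 remove [cjz,codkw] add [xwc,fpdh] -> 9 lines: hoz pyqhx fum xwc fpdh nfyrm wjab yjej gqgjp
Hunk 6: at line 3 remove [xwc,fpdh,nfyrm] add [watcr,shzx,xqlcg] -> 9 lines: hoz pyqhx fum watcr shzx xqlcg wjab yjej gqgjp
Hunk 7: at line 1 remove [pyqhx] add [uijia] -> 9 lines: hoz uijia fum watcr shzx xqlcg wjab yjej gqgjp
Final line count: 9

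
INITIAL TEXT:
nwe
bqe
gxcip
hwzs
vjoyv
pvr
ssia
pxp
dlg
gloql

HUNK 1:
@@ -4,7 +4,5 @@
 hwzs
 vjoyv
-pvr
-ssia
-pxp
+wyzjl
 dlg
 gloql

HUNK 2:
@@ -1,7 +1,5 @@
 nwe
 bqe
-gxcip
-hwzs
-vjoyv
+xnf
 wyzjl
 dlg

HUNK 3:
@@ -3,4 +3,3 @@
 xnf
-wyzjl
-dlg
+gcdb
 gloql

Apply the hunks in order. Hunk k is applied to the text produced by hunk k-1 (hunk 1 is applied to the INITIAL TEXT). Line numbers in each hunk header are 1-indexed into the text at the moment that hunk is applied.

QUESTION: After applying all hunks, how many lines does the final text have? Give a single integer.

Answer: 5

Derivation:
Hunk 1: at line 4 remove [pvr,ssia,pxp] add [wyzjl] -> 8 lines: nwe bqe gxcip hwzs vjoyv wyzjl dlg gloql
Hunk 2: at line 1 remove [gxcip,hwzs,vjoyv] add [xnf] -> 6 lines: nwe bqe xnf wyzjl dlg gloql
Hunk 3: at line 3 remove [wyzjl,dlg] add [gcdb] -> 5 lines: nwe bqe xnf gcdb gloql
Final line count: 5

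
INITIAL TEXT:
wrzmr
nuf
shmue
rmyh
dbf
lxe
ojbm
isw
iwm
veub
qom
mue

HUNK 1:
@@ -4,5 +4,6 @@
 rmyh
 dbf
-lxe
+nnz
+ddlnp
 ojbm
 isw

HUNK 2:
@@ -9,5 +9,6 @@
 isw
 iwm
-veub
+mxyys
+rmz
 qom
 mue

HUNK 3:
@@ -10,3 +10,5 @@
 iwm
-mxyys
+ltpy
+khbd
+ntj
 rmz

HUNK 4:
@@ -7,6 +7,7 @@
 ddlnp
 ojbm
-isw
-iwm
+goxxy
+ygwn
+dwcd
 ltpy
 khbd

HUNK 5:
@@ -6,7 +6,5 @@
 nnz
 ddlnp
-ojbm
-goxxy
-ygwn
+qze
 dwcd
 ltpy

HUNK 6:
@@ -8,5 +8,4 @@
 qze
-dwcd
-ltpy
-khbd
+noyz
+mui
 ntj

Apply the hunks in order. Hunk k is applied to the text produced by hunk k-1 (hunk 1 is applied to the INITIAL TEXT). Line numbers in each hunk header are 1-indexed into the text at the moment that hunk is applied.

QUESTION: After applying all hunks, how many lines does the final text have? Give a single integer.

Answer: 14

Derivation:
Hunk 1: at line 4 remove [lxe] add [nnz,ddlnp] -> 13 lines: wrzmr nuf shmue rmyh dbf nnz ddlnp ojbm isw iwm veub qom mue
Hunk 2: at line 9 remove [veub] add [mxyys,rmz] -> 14 lines: wrzmr nuf shmue rmyh dbf nnz ddlnp ojbm isw iwm mxyys rmz qom mue
Hunk 3: at line 10 remove [mxyys] add [ltpy,khbd,ntj] -> 16 lines: wrzmr nuf shmue rmyh dbf nnz ddlnp ojbm isw iwm ltpy khbd ntj rmz qom mue
Hunk 4: at line 7 remove [isw,iwm] add [goxxy,ygwn,dwcd] -> 17 lines: wrzmr nuf shmue rmyh dbf nnz ddlnp ojbm goxxy ygwn dwcd ltpy khbd ntj rmz qom mue
Hunk 5: at line 6 remove [ojbm,goxxy,ygwn] add [qze] -> 15 lines: wrzmr nuf shmue rmyh dbf nnz ddlnp qze dwcd ltpy khbd ntj rmz qom mue
Hunk 6: at line 8 remove [dwcd,ltpy,khbd] add [noyz,mui] -> 14 lines: wrzmr nuf shmue rmyh dbf nnz ddlnp qze noyz mui ntj rmz qom mue
Final line count: 14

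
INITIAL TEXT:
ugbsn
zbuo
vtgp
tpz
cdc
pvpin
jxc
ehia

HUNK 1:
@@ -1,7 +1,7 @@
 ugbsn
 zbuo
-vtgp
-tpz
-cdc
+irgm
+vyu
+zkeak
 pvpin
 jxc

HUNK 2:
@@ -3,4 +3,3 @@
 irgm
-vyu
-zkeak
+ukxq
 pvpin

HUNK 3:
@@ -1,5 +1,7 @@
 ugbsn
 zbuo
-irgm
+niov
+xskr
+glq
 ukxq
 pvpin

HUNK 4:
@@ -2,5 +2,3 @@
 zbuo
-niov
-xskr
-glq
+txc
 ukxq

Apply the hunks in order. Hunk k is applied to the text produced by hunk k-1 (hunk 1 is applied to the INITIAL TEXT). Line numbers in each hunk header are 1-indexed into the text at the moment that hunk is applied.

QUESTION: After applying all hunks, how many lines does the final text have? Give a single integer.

Hunk 1: at line 1 remove [vtgp,tpz,cdc] add [irgm,vyu,zkeak] -> 8 lines: ugbsn zbuo irgm vyu zkeak pvpin jxc ehia
Hunk 2: at line 3 remove [vyu,zkeak] add [ukxq] -> 7 lines: ugbsn zbuo irgm ukxq pvpin jxc ehia
Hunk 3: at line 1 remove [irgm] add [niov,xskr,glq] -> 9 lines: ugbsn zbuo niov xskr glq ukxq pvpin jxc ehia
Hunk 4: at line 2 remove [niov,xskr,glq] add [txc] -> 7 lines: ugbsn zbuo txc ukxq pvpin jxc ehia
Final line count: 7

Answer: 7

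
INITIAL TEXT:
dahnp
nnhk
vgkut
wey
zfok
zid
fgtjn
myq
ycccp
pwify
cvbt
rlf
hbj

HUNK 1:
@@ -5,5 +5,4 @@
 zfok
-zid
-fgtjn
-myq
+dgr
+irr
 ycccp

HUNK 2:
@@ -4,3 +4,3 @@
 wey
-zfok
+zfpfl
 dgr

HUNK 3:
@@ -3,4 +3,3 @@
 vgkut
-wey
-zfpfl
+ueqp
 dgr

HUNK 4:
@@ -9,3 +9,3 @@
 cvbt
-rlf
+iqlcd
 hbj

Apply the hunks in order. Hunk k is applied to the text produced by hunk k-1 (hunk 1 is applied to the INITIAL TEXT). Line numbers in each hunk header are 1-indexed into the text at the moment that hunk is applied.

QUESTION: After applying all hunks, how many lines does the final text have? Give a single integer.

Hunk 1: at line 5 remove [zid,fgtjn,myq] add [dgr,irr] -> 12 lines: dahnp nnhk vgkut wey zfok dgr irr ycccp pwify cvbt rlf hbj
Hunk 2: at line 4 remove [zfok] add [zfpfl] -> 12 lines: dahnp nnhk vgkut wey zfpfl dgr irr ycccp pwify cvbt rlf hbj
Hunk 3: at line 3 remove [wey,zfpfl] add [ueqp] -> 11 lines: dahnp nnhk vgkut ueqp dgr irr ycccp pwify cvbt rlf hbj
Hunk 4: at line 9 remove [rlf] add [iqlcd] -> 11 lines: dahnp nnhk vgkut ueqp dgr irr ycccp pwify cvbt iqlcd hbj
Final line count: 11

Answer: 11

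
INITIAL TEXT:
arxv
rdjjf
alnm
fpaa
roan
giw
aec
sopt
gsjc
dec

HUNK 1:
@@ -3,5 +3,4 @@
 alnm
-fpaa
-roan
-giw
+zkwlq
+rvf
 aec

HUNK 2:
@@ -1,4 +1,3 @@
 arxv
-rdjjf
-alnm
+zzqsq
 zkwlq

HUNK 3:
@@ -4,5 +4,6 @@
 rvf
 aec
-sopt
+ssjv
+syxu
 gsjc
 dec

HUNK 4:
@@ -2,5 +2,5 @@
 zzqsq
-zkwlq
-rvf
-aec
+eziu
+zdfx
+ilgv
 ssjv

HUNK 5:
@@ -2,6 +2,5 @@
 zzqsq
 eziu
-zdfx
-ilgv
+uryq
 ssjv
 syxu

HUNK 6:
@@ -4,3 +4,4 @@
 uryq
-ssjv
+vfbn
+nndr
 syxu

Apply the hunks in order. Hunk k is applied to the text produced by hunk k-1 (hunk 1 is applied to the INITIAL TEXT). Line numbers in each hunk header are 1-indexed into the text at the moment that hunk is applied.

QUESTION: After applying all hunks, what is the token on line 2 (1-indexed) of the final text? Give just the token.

Hunk 1: at line 3 remove [fpaa,roan,giw] add [zkwlq,rvf] -> 9 lines: arxv rdjjf alnm zkwlq rvf aec sopt gsjc dec
Hunk 2: at line 1 remove [rdjjf,alnm] add [zzqsq] -> 8 lines: arxv zzqsq zkwlq rvf aec sopt gsjc dec
Hunk 3: at line 4 remove [sopt] add [ssjv,syxu] -> 9 lines: arxv zzqsq zkwlq rvf aec ssjv syxu gsjc dec
Hunk 4: at line 2 remove [zkwlq,rvf,aec] add [eziu,zdfx,ilgv] -> 9 lines: arxv zzqsq eziu zdfx ilgv ssjv syxu gsjc dec
Hunk 5: at line 2 remove [zdfx,ilgv] add [uryq] -> 8 lines: arxv zzqsq eziu uryq ssjv syxu gsjc dec
Hunk 6: at line 4 remove [ssjv] add [vfbn,nndr] -> 9 lines: arxv zzqsq eziu uryq vfbn nndr syxu gsjc dec
Final line 2: zzqsq

Answer: zzqsq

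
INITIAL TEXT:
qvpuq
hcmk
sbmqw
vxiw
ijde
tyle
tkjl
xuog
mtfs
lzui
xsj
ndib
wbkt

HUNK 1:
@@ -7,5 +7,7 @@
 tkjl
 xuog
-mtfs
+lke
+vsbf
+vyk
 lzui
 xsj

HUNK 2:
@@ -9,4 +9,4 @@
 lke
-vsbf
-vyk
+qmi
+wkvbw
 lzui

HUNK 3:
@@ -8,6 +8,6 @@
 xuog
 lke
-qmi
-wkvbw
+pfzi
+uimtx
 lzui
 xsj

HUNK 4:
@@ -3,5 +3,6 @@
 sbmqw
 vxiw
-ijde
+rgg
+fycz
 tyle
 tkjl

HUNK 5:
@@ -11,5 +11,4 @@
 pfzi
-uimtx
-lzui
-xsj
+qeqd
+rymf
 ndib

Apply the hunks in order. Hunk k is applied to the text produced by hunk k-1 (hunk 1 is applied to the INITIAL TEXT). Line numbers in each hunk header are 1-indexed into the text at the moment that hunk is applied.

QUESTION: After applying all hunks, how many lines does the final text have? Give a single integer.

Answer: 15

Derivation:
Hunk 1: at line 7 remove [mtfs] add [lke,vsbf,vyk] -> 15 lines: qvpuq hcmk sbmqw vxiw ijde tyle tkjl xuog lke vsbf vyk lzui xsj ndib wbkt
Hunk 2: at line 9 remove [vsbf,vyk] add [qmi,wkvbw] -> 15 lines: qvpuq hcmk sbmqw vxiw ijde tyle tkjl xuog lke qmi wkvbw lzui xsj ndib wbkt
Hunk 3: at line 8 remove [qmi,wkvbw] add [pfzi,uimtx] -> 15 lines: qvpuq hcmk sbmqw vxiw ijde tyle tkjl xuog lke pfzi uimtx lzui xsj ndib wbkt
Hunk 4: at line 3 remove [ijde] add [rgg,fycz] -> 16 lines: qvpuq hcmk sbmqw vxiw rgg fycz tyle tkjl xuog lke pfzi uimtx lzui xsj ndib wbkt
Hunk 5: at line 11 remove [uimtx,lzui,xsj] add [qeqd,rymf] -> 15 lines: qvpuq hcmk sbmqw vxiw rgg fycz tyle tkjl xuog lke pfzi qeqd rymf ndib wbkt
Final line count: 15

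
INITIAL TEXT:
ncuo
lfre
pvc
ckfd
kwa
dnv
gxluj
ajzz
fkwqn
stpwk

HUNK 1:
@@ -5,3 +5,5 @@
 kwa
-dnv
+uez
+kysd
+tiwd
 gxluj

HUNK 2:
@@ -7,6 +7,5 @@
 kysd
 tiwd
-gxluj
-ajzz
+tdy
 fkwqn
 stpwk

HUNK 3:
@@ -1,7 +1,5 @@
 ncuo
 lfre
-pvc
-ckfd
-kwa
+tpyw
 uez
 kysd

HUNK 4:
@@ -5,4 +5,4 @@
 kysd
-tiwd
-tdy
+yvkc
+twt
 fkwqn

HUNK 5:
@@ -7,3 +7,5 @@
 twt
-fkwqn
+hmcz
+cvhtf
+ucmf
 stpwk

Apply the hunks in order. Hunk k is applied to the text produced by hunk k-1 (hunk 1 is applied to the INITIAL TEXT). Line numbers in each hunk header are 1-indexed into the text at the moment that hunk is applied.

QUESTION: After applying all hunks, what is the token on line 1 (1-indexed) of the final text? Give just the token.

Hunk 1: at line 5 remove [dnv] add [uez,kysd,tiwd] -> 12 lines: ncuo lfre pvc ckfd kwa uez kysd tiwd gxluj ajzz fkwqn stpwk
Hunk 2: at line 7 remove [gxluj,ajzz] add [tdy] -> 11 lines: ncuo lfre pvc ckfd kwa uez kysd tiwd tdy fkwqn stpwk
Hunk 3: at line 1 remove [pvc,ckfd,kwa] add [tpyw] -> 9 lines: ncuo lfre tpyw uez kysd tiwd tdy fkwqn stpwk
Hunk 4: at line 5 remove [tiwd,tdy] add [yvkc,twt] -> 9 lines: ncuo lfre tpyw uez kysd yvkc twt fkwqn stpwk
Hunk 5: at line 7 remove [fkwqn] add [hmcz,cvhtf,ucmf] -> 11 lines: ncuo lfre tpyw uez kysd yvkc twt hmcz cvhtf ucmf stpwk
Final line 1: ncuo

Answer: ncuo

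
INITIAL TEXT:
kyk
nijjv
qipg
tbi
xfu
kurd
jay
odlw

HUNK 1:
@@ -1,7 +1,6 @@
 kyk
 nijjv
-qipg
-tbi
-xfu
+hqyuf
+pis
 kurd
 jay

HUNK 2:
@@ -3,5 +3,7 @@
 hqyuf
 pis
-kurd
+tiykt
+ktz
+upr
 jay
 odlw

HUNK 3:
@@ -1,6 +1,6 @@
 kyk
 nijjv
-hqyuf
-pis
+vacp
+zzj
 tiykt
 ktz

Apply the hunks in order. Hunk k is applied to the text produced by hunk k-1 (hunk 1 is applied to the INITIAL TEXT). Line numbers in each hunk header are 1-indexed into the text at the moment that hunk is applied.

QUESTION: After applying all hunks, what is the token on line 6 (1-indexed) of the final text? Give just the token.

Hunk 1: at line 1 remove [qipg,tbi,xfu] add [hqyuf,pis] -> 7 lines: kyk nijjv hqyuf pis kurd jay odlw
Hunk 2: at line 3 remove [kurd] add [tiykt,ktz,upr] -> 9 lines: kyk nijjv hqyuf pis tiykt ktz upr jay odlw
Hunk 3: at line 1 remove [hqyuf,pis] add [vacp,zzj] -> 9 lines: kyk nijjv vacp zzj tiykt ktz upr jay odlw
Final line 6: ktz

Answer: ktz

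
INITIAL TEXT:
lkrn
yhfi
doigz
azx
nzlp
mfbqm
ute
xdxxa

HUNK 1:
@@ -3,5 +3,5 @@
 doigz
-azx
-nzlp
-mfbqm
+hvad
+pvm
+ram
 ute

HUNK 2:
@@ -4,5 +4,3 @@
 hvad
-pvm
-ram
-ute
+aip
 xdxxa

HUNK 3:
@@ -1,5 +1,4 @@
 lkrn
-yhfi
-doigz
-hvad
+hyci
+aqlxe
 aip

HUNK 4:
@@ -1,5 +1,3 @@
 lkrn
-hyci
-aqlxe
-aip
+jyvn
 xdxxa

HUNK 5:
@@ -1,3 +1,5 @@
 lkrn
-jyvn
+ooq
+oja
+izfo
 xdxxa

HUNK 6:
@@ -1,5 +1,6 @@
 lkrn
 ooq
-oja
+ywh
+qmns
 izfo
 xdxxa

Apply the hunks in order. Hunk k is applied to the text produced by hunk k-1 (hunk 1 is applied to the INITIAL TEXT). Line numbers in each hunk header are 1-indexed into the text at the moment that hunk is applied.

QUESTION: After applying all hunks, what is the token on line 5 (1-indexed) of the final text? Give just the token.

Answer: izfo

Derivation:
Hunk 1: at line 3 remove [azx,nzlp,mfbqm] add [hvad,pvm,ram] -> 8 lines: lkrn yhfi doigz hvad pvm ram ute xdxxa
Hunk 2: at line 4 remove [pvm,ram,ute] add [aip] -> 6 lines: lkrn yhfi doigz hvad aip xdxxa
Hunk 3: at line 1 remove [yhfi,doigz,hvad] add [hyci,aqlxe] -> 5 lines: lkrn hyci aqlxe aip xdxxa
Hunk 4: at line 1 remove [hyci,aqlxe,aip] add [jyvn] -> 3 lines: lkrn jyvn xdxxa
Hunk 5: at line 1 remove [jyvn] add [ooq,oja,izfo] -> 5 lines: lkrn ooq oja izfo xdxxa
Hunk 6: at line 1 remove [oja] add [ywh,qmns] -> 6 lines: lkrn ooq ywh qmns izfo xdxxa
Final line 5: izfo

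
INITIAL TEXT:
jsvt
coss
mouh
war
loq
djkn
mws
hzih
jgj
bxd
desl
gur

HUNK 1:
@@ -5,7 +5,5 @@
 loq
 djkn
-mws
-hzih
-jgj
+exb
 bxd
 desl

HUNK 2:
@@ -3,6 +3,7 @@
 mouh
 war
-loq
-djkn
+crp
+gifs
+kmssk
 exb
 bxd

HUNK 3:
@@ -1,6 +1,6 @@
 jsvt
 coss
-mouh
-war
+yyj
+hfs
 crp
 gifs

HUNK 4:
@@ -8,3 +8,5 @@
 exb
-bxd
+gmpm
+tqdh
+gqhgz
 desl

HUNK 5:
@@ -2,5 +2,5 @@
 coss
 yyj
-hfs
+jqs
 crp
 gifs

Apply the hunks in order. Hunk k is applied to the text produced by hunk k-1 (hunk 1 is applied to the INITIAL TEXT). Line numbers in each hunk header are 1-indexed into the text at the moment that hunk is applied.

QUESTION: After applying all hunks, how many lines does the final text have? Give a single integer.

Hunk 1: at line 5 remove [mws,hzih,jgj] add [exb] -> 10 lines: jsvt coss mouh war loq djkn exb bxd desl gur
Hunk 2: at line 3 remove [loq,djkn] add [crp,gifs,kmssk] -> 11 lines: jsvt coss mouh war crp gifs kmssk exb bxd desl gur
Hunk 3: at line 1 remove [mouh,war] add [yyj,hfs] -> 11 lines: jsvt coss yyj hfs crp gifs kmssk exb bxd desl gur
Hunk 4: at line 8 remove [bxd] add [gmpm,tqdh,gqhgz] -> 13 lines: jsvt coss yyj hfs crp gifs kmssk exb gmpm tqdh gqhgz desl gur
Hunk 5: at line 2 remove [hfs] add [jqs] -> 13 lines: jsvt coss yyj jqs crp gifs kmssk exb gmpm tqdh gqhgz desl gur
Final line count: 13

Answer: 13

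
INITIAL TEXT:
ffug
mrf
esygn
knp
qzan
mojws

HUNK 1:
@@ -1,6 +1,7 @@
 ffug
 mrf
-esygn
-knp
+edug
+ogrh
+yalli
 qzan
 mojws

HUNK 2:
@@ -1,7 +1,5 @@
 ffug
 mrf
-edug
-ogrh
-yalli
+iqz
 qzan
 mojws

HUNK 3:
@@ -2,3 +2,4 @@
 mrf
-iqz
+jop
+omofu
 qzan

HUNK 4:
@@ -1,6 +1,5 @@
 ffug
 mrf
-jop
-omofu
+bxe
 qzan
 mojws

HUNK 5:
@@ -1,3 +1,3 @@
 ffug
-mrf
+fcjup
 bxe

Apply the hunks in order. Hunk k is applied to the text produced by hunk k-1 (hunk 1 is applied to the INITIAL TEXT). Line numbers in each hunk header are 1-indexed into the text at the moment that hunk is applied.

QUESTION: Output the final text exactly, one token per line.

Hunk 1: at line 1 remove [esygn,knp] add [edug,ogrh,yalli] -> 7 lines: ffug mrf edug ogrh yalli qzan mojws
Hunk 2: at line 1 remove [edug,ogrh,yalli] add [iqz] -> 5 lines: ffug mrf iqz qzan mojws
Hunk 3: at line 2 remove [iqz] add [jop,omofu] -> 6 lines: ffug mrf jop omofu qzan mojws
Hunk 4: at line 1 remove [jop,omofu] add [bxe] -> 5 lines: ffug mrf bxe qzan mojws
Hunk 5: at line 1 remove [mrf] add [fcjup] -> 5 lines: ffug fcjup bxe qzan mojws

Answer: ffug
fcjup
bxe
qzan
mojws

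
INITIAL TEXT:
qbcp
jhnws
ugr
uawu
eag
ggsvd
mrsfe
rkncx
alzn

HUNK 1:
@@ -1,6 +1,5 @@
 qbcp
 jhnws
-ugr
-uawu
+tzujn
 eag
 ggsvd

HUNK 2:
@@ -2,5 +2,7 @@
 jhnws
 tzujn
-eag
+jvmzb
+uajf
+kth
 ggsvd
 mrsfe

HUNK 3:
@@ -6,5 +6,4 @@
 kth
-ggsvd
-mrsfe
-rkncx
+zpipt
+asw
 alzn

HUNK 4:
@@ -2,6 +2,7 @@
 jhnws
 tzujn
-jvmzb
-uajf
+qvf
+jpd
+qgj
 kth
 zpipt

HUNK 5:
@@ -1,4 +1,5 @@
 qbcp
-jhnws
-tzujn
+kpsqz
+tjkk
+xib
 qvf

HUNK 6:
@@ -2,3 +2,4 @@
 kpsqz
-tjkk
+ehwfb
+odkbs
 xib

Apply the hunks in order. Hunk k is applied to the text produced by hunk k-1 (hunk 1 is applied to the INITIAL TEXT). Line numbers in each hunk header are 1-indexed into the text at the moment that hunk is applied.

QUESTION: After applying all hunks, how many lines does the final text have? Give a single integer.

Hunk 1: at line 1 remove [ugr,uawu] add [tzujn] -> 8 lines: qbcp jhnws tzujn eag ggsvd mrsfe rkncx alzn
Hunk 2: at line 2 remove [eag] add [jvmzb,uajf,kth] -> 10 lines: qbcp jhnws tzujn jvmzb uajf kth ggsvd mrsfe rkncx alzn
Hunk 3: at line 6 remove [ggsvd,mrsfe,rkncx] add [zpipt,asw] -> 9 lines: qbcp jhnws tzujn jvmzb uajf kth zpipt asw alzn
Hunk 4: at line 2 remove [jvmzb,uajf] add [qvf,jpd,qgj] -> 10 lines: qbcp jhnws tzujn qvf jpd qgj kth zpipt asw alzn
Hunk 5: at line 1 remove [jhnws,tzujn] add [kpsqz,tjkk,xib] -> 11 lines: qbcp kpsqz tjkk xib qvf jpd qgj kth zpipt asw alzn
Hunk 6: at line 2 remove [tjkk] add [ehwfb,odkbs] -> 12 lines: qbcp kpsqz ehwfb odkbs xib qvf jpd qgj kth zpipt asw alzn
Final line count: 12

Answer: 12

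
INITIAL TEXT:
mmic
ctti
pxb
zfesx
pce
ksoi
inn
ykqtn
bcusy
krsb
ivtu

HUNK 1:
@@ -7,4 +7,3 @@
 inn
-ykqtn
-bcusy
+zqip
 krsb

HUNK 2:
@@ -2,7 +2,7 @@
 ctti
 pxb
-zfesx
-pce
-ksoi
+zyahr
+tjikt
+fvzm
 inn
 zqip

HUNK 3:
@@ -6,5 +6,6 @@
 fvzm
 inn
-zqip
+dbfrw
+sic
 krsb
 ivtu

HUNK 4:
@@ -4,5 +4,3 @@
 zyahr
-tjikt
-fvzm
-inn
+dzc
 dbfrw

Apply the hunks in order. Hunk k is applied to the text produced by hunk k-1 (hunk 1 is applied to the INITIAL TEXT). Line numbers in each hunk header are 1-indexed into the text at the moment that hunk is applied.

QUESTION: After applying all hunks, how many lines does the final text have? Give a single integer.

Hunk 1: at line 7 remove [ykqtn,bcusy] add [zqip] -> 10 lines: mmic ctti pxb zfesx pce ksoi inn zqip krsb ivtu
Hunk 2: at line 2 remove [zfesx,pce,ksoi] add [zyahr,tjikt,fvzm] -> 10 lines: mmic ctti pxb zyahr tjikt fvzm inn zqip krsb ivtu
Hunk 3: at line 6 remove [zqip] add [dbfrw,sic] -> 11 lines: mmic ctti pxb zyahr tjikt fvzm inn dbfrw sic krsb ivtu
Hunk 4: at line 4 remove [tjikt,fvzm,inn] add [dzc] -> 9 lines: mmic ctti pxb zyahr dzc dbfrw sic krsb ivtu
Final line count: 9

Answer: 9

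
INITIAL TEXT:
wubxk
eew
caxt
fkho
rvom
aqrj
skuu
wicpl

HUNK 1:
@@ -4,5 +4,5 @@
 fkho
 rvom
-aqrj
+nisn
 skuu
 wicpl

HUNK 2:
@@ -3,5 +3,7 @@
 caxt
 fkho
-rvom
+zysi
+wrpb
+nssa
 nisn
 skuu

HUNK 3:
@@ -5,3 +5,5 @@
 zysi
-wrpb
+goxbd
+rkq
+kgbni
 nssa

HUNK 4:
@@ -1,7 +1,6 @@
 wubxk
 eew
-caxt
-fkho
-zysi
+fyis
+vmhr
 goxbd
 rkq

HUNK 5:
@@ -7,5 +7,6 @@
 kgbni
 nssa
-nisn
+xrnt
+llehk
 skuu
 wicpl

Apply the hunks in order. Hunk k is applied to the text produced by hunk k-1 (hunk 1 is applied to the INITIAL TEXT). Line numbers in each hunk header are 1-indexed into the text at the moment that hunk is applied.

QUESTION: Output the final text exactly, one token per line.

Hunk 1: at line 4 remove [aqrj] add [nisn] -> 8 lines: wubxk eew caxt fkho rvom nisn skuu wicpl
Hunk 2: at line 3 remove [rvom] add [zysi,wrpb,nssa] -> 10 lines: wubxk eew caxt fkho zysi wrpb nssa nisn skuu wicpl
Hunk 3: at line 5 remove [wrpb] add [goxbd,rkq,kgbni] -> 12 lines: wubxk eew caxt fkho zysi goxbd rkq kgbni nssa nisn skuu wicpl
Hunk 4: at line 1 remove [caxt,fkho,zysi] add [fyis,vmhr] -> 11 lines: wubxk eew fyis vmhr goxbd rkq kgbni nssa nisn skuu wicpl
Hunk 5: at line 7 remove [nisn] add [xrnt,llehk] -> 12 lines: wubxk eew fyis vmhr goxbd rkq kgbni nssa xrnt llehk skuu wicpl

Answer: wubxk
eew
fyis
vmhr
goxbd
rkq
kgbni
nssa
xrnt
llehk
skuu
wicpl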